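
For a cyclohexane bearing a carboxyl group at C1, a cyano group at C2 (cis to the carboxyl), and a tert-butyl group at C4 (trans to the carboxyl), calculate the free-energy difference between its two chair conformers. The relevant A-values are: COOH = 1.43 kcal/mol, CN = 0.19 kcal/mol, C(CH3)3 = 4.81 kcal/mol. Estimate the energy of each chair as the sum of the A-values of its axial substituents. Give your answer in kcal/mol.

Chair I (carboxyl axial, cyano equatorial, tert-butyl axial): E = 6.24 kcal/mol.
Chair II (carboxyl equatorial, cyano axial, tert-butyl equatorial): E = 0.19 kcal/mol.
ΔE = 6.24 − 0.19 = 6.05 kcal/mol; chair II is more stable.

6.05 kcal/mol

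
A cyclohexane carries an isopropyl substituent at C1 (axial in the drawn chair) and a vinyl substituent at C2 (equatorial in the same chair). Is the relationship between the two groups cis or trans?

C1 and C2 have opposite parity, so their axial bonds point in opposite directions.
With opposite-parity carbons, two substituents on the same face are one axial and one equatorial; opposite faces give both axial or both equatorial.
Here the groups are axial/equatorial → same face → cis.

cis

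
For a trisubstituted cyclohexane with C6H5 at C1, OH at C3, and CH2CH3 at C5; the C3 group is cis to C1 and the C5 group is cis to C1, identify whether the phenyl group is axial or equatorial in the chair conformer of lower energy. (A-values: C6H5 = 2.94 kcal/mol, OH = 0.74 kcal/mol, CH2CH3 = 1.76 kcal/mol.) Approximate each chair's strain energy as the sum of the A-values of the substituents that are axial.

Chair I (phenyl axial, hydroxyl axial, ethyl axial): E = 5.44 kcal/mol.
Chair II (phenyl equatorial, hydroxyl equatorial, ethyl equatorial): E = 0.00 kcal/mol.
Chair II is the more stable (lower-energy) conformer, and in that chair the phenyl group is equatorial.

equatorial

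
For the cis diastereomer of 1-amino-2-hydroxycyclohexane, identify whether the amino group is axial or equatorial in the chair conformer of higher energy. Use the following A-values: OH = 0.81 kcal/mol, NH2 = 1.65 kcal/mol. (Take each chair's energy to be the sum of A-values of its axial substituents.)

axial

C1 and C2 have opposite parity, so for the cis isomer the two substituents are one axial and one equatorial in each chair.
Chair I (hydroxyl axial, amino equatorial): E = 0.81 kcal/mol.
Chair II (hydroxyl equatorial, amino axial): E = 1.65 kcal/mol.
Chair II is the less stable (higher-energy) conformer, and in that chair the amino group is axial.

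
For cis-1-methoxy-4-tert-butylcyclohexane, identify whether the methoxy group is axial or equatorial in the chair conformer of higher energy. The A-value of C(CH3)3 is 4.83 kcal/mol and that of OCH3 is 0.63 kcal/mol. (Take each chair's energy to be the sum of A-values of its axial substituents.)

equatorial

C1 and C4 have opposite parity, so for the cis isomer the two substituents are one axial and one equatorial in each chair.
Chair I (tert-butyl axial, methoxy equatorial): E = 4.83 kcal/mol.
Chair II (tert-butyl equatorial, methoxy axial): E = 0.63 kcal/mol.
Chair I is the less stable (higher-energy) conformer, and in that chair the methoxy group is equatorial.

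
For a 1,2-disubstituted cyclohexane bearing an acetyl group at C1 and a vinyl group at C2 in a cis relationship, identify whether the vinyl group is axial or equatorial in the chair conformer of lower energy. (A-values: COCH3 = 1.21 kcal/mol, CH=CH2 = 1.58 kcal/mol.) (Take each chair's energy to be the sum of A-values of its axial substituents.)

equatorial

C1 and C2 have opposite parity, so for the cis isomer the two substituents are one axial and one equatorial in each chair.
Chair I (acetyl axial, vinyl equatorial): E = 1.21 kcal/mol.
Chair II (acetyl equatorial, vinyl axial): E = 1.58 kcal/mol.
Chair I is the more stable (lower-energy) conformer, and in that chair the vinyl group is equatorial.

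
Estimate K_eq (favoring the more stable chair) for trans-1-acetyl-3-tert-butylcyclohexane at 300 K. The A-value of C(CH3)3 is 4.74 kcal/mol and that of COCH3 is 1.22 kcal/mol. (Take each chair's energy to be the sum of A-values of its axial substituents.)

C1 and C3 have the same parity, so for the trans isomer the two substituents are one axial and one equatorial in each chair.
Chair I (tert-butyl axial, acetyl equatorial): E = 4.74 kcal/mol; chair II (tert-butyl equatorial, acetyl axial): E = 1.22 kcal/mol.
ΔG = 3.52 kcal/mol between the two chairs.
K = exp(ΔG/RT) with R = 1.987×10⁻³ kcal mol⁻¹ K⁻¹ and T = 300 K gives K ≈ 367.

K ≈ 367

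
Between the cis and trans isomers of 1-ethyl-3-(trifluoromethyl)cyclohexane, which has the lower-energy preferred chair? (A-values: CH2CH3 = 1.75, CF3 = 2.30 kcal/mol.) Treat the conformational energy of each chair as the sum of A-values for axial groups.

cis

At 1,3 positions (parity same): cis → (e,e or a,a); trans → (a,e or e,a).
Best chair for cis: E = 0.00 kcal/mol; best chair for trans: E = 1.75 kcal/mol.
The cis isomer is lower by 1.75 kcal/mol.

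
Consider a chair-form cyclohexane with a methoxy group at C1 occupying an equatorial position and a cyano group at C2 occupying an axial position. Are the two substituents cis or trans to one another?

C1 and C2 have opposite parity, so their axial bonds point in opposite directions.
With opposite-parity carbons, two substituents on the same face are one axial and one equatorial; opposite faces give both axial or both equatorial.
Here the groups are equatorial/axial → same face → cis.

cis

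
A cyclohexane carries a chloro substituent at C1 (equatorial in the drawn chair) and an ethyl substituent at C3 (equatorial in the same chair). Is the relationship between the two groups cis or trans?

cis

C1 and C3 have the same parity, so their axial bonds point in the same direction.
With same-parity carbons, two substituents on the same face are both axial or both equatorial; opposite faces give one of each.
Here the groups are equatorial/equatorial → same face → cis.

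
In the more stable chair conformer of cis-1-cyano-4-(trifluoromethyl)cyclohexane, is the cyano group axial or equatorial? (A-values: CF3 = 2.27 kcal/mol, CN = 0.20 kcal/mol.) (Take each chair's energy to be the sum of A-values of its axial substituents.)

C1 and C4 have opposite parity, so for the cis isomer the two substituents are one axial and one equatorial in each chair.
Chair I (trifluoromethyl axial, cyano equatorial): E = 2.27 kcal/mol.
Chair II (trifluoromethyl equatorial, cyano axial): E = 0.20 kcal/mol.
Chair II is the more stable (lower-energy) conformer, and in that chair the cyano group is axial.

axial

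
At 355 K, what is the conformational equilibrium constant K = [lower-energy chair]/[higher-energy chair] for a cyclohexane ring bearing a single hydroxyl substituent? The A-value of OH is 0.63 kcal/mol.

One chair has the hydroxyl group axial (E = 0.63 kcal/mol) and the other has it equatorial (E = 0).
ΔG = 0.63 kcal/mol between the two chairs.
K = exp(ΔG/RT) with R = 1.987×10⁻³ kcal mol⁻¹ K⁻¹ and T = 355 K gives K ≈ 2.44.

K ≈ 2.44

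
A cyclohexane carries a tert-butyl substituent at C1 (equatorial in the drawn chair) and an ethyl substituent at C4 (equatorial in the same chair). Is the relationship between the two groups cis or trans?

C1 and C4 have opposite parity, so their axial bonds point in opposite directions.
With opposite-parity carbons, two substituents on the same face are one axial and one equatorial; opposite faces give both axial or both equatorial.
Here the groups are equatorial/equatorial → opposite face → trans.

trans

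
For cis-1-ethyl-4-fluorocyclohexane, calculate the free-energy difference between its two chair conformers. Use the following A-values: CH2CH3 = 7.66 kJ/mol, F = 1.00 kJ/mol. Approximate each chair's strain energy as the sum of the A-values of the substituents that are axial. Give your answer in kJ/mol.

C1 and C4 have opposite parity, so for the cis isomer the two substituents are one axial and one equatorial in each chair.
Chair I (ethyl axial, fluoro equatorial): E = 7.66 kJ/mol.
Chair II (ethyl equatorial, fluoro axial): E = 1.00 kJ/mol.
ΔE = 7.66 − 1.00 = 6.66 kJ/mol; chair II is more stable.

6.66 kJ/mol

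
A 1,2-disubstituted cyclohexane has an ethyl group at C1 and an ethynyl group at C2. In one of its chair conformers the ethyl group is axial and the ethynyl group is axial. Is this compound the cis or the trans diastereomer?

trans

C1 and C2 have opposite parity, so their axial bonds point in opposite directions.
With opposite-parity carbons, two substituents on the same face are one axial and one equatorial; opposite faces give both axial or both equatorial.
Here the groups are axial/axial → opposite face → trans.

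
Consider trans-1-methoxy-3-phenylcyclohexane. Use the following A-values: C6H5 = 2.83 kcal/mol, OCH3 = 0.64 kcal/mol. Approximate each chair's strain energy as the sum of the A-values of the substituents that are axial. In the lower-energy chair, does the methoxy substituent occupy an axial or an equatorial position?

C1 and C3 have the same parity, so for the trans isomer the two substituents are one axial and one equatorial in each chair.
Chair I (phenyl axial, methoxy equatorial): E = 2.83 kcal/mol.
Chair II (phenyl equatorial, methoxy axial): E = 0.64 kcal/mol.
Chair II is the more stable (lower-energy) conformer, and in that chair the methoxy group is axial.

axial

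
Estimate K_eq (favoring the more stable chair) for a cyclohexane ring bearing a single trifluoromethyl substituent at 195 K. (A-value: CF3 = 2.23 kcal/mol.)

One chair has the trifluoromethyl group axial (E = 2.23 kcal/mol) and the other has it equatorial (E = 0).
ΔG = 2.23 kcal/mol between the two chairs.
K = exp(ΔG/RT) with R = 1.987×10⁻³ kcal mol⁻¹ K⁻¹ and T = 195 K gives K ≈ 316.

K ≈ 316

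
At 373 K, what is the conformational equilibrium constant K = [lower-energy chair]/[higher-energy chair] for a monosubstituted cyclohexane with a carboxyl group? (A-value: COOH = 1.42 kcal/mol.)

K ≈ 6.79

One chair has the carboxyl group axial (E = 1.42 kcal/mol) and the other has it equatorial (E = 0).
ΔG = 1.42 kcal/mol between the two chairs.
K = exp(ΔG/RT) with R = 1.987×10⁻³ kcal mol⁻¹ K⁻¹ and T = 373 K gives K ≈ 6.79.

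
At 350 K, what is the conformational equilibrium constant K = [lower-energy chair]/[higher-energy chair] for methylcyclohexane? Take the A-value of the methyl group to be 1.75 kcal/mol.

One chair has the methyl group axial (E = 1.75 kcal/mol) and the other has it equatorial (E = 0).
ΔG = 1.75 kcal/mol between the two chairs.
K = exp(ΔG/RT) with R = 1.987×10⁻³ kcal mol⁻¹ K⁻¹ and T = 350 K gives K ≈ 12.4.

K ≈ 12.4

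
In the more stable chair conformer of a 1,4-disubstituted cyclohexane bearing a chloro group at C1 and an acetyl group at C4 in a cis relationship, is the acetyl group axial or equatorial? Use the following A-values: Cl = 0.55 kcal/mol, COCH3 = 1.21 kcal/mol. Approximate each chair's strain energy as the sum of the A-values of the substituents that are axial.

equatorial

C1 and C4 have opposite parity, so for the cis isomer the two substituents are one axial and one equatorial in each chair.
Chair I (chloro axial, acetyl equatorial): E = 0.55 kcal/mol.
Chair II (chloro equatorial, acetyl axial): E = 1.21 kcal/mol.
Chair I is the more stable (lower-energy) conformer, and in that chair the acetyl group is equatorial.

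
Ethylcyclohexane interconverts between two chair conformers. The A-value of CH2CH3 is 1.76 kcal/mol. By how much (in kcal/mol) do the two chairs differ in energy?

A monosubstituted cyclohexane has one chair with the ethyl group axial (E = A = 1.76 kcal/mol) and one with it equatorial (E = 0).
ΔE = 1.76 − 0 = 1.76 kcal/mol.

1.76 kcal/mol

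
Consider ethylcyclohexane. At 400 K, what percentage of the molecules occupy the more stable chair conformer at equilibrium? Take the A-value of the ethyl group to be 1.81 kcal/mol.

90.7%

One chair has the ethyl group axial (E = 1.81 kcal/mol) and the other has it equatorial (E = 0).
ΔG = 1.81 kcal/mol between the two chairs.
K = exp(ΔG/RT) with R = 1.987×10⁻³ kcal mol⁻¹ K⁻¹ and T = 400 K gives K ≈ 9.75.
Fraction in the lower-energy chair = K/(K+1) = 90.7%.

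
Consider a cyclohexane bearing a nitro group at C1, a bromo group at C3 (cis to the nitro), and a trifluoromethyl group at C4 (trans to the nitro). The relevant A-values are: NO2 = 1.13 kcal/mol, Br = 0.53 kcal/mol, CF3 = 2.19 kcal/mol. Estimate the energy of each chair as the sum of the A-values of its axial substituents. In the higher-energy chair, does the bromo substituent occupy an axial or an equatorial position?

axial

Chair I (nitro axial, bromo axial, trifluoromethyl axial): E = 3.85 kcal/mol.
Chair II (nitro equatorial, bromo equatorial, trifluoromethyl equatorial): E = 0.00 kcal/mol.
Chair I is the less stable (higher-energy) conformer, and in that chair the bromo group is axial.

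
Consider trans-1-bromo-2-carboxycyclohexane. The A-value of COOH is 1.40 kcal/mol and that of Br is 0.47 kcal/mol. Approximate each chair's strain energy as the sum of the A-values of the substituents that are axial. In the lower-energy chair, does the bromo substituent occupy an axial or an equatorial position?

equatorial

C1 and C2 have opposite parity, so for the trans isomer the two substituents are e,e in one chair and a,a in the other.
Chair I (carboxyl axial, bromo axial): E = 1.87 kcal/mol.
Chair II (carboxyl equatorial, bromo equatorial): E = 0.00 kcal/mol.
Chair II is the more stable (lower-energy) conformer, and in that chair the bromo group is equatorial.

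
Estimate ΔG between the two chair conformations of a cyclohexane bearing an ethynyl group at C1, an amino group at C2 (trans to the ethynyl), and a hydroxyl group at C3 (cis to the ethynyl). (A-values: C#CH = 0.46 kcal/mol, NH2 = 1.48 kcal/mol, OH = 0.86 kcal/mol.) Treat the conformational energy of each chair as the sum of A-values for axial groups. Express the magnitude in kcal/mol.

2.80 kcal/mol

Chair I (ethynyl axial, amino axial, hydroxyl axial): E = 2.80 kcal/mol.
Chair II (ethynyl equatorial, amino equatorial, hydroxyl equatorial): E = 0.00 kcal/mol.
ΔE = 2.80 − 0.00 = 2.80 kcal/mol; chair II is more stable.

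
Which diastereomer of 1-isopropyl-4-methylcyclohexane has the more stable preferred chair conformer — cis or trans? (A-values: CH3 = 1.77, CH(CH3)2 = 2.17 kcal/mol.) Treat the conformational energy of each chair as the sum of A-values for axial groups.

At 1,4 positions (parity opposite): cis → (a,e or e,a); trans → (e,e or a,a).
Best chair for cis: E = 1.77 kcal/mol; best chair for trans: E = 0.00 kcal/mol.
The trans isomer is lower by 1.77 kcal/mol.

trans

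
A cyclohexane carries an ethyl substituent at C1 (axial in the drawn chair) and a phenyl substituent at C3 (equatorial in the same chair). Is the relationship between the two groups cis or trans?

C1 and C3 have the same parity, so their axial bonds point in the same direction.
With same-parity carbons, two substituents on the same face are both axial or both equatorial; opposite faces give one of each.
Here the groups are axial/equatorial → opposite face → trans.

trans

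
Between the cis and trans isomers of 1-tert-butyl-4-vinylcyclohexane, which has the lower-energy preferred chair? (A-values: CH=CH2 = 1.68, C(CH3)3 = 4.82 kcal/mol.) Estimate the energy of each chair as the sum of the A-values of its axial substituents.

trans

At 1,4 positions (parity opposite): cis → (a,e or e,a); trans → (e,e or a,a).
Best chair for cis: E = 1.68 kcal/mol; best chair for trans: E = 0.00 kcal/mol.
The trans isomer is lower by 1.68 kcal/mol.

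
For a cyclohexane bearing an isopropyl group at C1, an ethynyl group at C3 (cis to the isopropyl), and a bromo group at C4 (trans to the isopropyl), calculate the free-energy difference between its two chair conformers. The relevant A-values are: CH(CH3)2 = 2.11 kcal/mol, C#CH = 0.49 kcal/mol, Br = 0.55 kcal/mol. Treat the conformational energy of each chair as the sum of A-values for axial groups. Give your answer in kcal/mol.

Chair I (isopropyl axial, ethynyl axial, bromo axial): E = 3.15 kcal/mol.
Chair II (isopropyl equatorial, ethynyl equatorial, bromo equatorial): E = 0.00 kcal/mol.
ΔE = 3.15 − 0.00 = 3.15 kcal/mol; chair II is more stable.

3.15 kcal/mol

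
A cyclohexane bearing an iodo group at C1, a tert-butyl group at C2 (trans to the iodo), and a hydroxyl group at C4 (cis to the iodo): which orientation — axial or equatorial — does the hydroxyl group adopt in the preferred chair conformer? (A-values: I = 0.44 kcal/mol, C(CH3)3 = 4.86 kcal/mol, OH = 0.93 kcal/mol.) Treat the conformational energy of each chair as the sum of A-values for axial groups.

Chair I (iodo axial, tert-butyl axial, hydroxyl equatorial): E = 5.30 kcal/mol.
Chair II (iodo equatorial, tert-butyl equatorial, hydroxyl axial): E = 0.93 kcal/mol.
Chair II is the more stable (lower-energy) conformer, and in that chair the hydroxyl group is axial.

axial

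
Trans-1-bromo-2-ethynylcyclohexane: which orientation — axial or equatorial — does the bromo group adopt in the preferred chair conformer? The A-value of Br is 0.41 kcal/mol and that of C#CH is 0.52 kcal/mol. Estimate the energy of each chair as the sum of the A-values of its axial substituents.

C1 and C2 have opposite parity, so for the trans isomer the two substituents are e,e in one chair and a,a in the other.
Chair I (bromo axial, ethynyl axial): E = 0.93 kcal/mol.
Chair II (bromo equatorial, ethynyl equatorial): E = 0.00 kcal/mol.
Chair II is the more stable (lower-energy) conformer, and in that chair the bromo group is equatorial.

equatorial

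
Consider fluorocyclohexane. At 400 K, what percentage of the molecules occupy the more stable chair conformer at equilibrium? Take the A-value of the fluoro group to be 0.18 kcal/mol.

One chair has the fluoro group axial (E = 0.18 kcal/mol) and the other has it equatorial (E = 0).
ΔG = 0.18 kcal/mol between the two chairs.
K = exp(ΔG/RT) with R = 1.987×10⁻³ kcal mol⁻¹ K⁻¹ and T = 400 K gives K ≈ 1.25.
Fraction in the lower-energy chair = K/(K+1) = 55.6%.

55.6%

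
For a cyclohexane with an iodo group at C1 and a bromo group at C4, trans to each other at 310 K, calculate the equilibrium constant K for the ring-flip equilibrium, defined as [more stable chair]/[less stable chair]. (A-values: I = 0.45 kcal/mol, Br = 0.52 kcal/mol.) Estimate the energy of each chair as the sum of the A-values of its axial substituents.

K ≈ 4.83

C1 and C4 have opposite parity, so for the trans isomer the two substituents are e,e in one chair and a,a in the other.
Chair I (iodo axial, bromo axial): E = 0.97 kcal/mol; chair II (iodo equatorial, bromo equatorial): E = 0.00 kcal/mol.
ΔG = 0.97 kcal/mol between the two chairs.
K = exp(ΔG/RT) with R = 1.987×10⁻³ kcal mol⁻¹ K⁻¹ and T = 310 K gives K ≈ 4.83.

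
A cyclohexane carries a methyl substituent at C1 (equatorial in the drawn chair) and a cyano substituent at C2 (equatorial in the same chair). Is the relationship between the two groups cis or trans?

C1 and C2 have opposite parity, so their axial bonds point in opposite directions.
With opposite-parity carbons, two substituents on the same face are one axial and one equatorial; opposite faces give both axial or both equatorial.
Here the groups are equatorial/equatorial → opposite face → trans.

trans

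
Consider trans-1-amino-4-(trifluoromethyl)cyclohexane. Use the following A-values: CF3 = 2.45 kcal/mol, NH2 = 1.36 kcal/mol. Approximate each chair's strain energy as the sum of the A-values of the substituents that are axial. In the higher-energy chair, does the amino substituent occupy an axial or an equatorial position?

axial

C1 and C4 have opposite parity, so for the trans isomer the two substituents are e,e in one chair and a,a in the other.
Chair I (trifluoromethyl axial, amino axial): E = 3.81 kcal/mol.
Chair II (trifluoromethyl equatorial, amino equatorial): E = 0.00 kcal/mol.
Chair I is the less stable (higher-energy) conformer, and in that chair the amino group is axial.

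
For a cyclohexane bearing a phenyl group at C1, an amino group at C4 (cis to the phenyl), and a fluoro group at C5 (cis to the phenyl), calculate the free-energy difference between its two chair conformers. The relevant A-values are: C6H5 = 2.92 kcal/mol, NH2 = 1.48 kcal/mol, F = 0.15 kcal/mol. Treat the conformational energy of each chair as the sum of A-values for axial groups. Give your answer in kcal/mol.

Chair I (phenyl axial, amino equatorial, fluoro axial): E = 3.07 kcal/mol.
Chair II (phenyl equatorial, amino axial, fluoro equatorial): E = 1.48 kcal/mol.
ΔE = 3.07 − 1.48 = 1.59 kcal/mol; chair II is more stable.

1.59 kcal/mol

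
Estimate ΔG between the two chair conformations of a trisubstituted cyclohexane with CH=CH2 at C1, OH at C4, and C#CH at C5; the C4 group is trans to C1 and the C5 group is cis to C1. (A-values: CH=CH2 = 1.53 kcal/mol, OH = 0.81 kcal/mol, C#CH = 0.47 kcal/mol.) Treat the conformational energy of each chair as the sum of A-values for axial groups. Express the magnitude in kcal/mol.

2.81 kcal/mol

Chair I (vinyl axial, hydroxyl axial, ethynyl axial): E = 2.81 kcal/mol.
Chair II (vinyl equatorial, hydroxyl equatorial, ethynyl equatorial): E = 0.00 kcal/mol.
ΔE = 2.81 − 0.00 = 2.81 kcal/mol; chair II is more stable.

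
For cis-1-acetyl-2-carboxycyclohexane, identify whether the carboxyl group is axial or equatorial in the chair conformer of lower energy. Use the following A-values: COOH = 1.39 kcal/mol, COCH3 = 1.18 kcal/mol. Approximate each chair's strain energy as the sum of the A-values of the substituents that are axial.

equatorial

C1 and C2 have opposite parity, so for the cis isomer the two substituents are one axial and one equatorial in each chair.
Chair I (carboxyl axial, acetyl equatorial): E = 1.39 kcal/mol.
Chair II (carboxyl equatorial, acetyl axial): E = 1.18 kcal/mol.
Chair II is the more stable (lower-energy) conformer, and in that chair the carboxyl group is equatorial.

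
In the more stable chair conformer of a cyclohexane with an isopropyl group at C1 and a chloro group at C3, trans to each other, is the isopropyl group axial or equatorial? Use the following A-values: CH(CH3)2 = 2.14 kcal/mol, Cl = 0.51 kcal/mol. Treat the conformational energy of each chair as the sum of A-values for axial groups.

equatorial

C1 and C3 have the same parity, so for the trans isomer the two substituents are one axial and one equatorial in each chair.
Chair I (isopropyl axial, chloro equatorial): E = 2.14 kcal/mol.
Chair II (isopropyl equatorial, chloro axial): E = 0.51 kcal/mol.
Chair II is the more stable (lower-energy) conformer, and in that chair the isopropyl group is equatorial.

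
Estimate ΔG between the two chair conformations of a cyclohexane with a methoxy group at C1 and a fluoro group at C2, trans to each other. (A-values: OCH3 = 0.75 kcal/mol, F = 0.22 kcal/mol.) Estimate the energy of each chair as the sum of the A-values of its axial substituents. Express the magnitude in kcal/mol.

C1 and C2 have opposite parity, so for the trans isomer the two substituents are e,e in one chair and a,a in the other.
Chair I (methoxy axial, fluoro axial): E = 0.97 kcal/mol.
Chair II (methoxy equatorial, fluoro equatorial): E = 0.00 kcal/mol.
ΔE = 0.97 − 0.00 = 0.97 kcal/mol; chair II is more stable.

0.97 kcal/mol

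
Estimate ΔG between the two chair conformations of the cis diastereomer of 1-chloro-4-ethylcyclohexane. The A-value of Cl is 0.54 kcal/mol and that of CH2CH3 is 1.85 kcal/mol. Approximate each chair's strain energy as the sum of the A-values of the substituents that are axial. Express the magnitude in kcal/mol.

1.31 kcal/mol

C1 and C4 have opposite parity, so for the cis isomer the two substituents are one axial and one equatorial in each chair.
Chair I (chloro axial, ethyl equatorial): E = 0.54 kcal/mol.
Chair II (chloro equatorial, ethyl axial): E = 1.85 kcal/mol.
ΔE = 1.85 − 0.54 = 1.31 kcal/mol; chair I is more stable.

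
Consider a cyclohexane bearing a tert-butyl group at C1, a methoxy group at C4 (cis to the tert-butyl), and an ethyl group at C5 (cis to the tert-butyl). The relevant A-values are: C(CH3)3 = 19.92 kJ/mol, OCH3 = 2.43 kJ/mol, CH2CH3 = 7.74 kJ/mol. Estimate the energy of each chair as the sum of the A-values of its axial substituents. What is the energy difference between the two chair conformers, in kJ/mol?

Chair I (tert-butyl axial, methoxy equatorial, ethyl axial): E = 27.66 kJ/mol.
Chair II (tert-butyl equatorial, methoxy axial, ethyl equatorial): E = 2.43 kJ/mol.
ΔE = 27.66 − 2.43 = 25.23 kJ/mol; chair II is more stable.

25.23 kJ/mol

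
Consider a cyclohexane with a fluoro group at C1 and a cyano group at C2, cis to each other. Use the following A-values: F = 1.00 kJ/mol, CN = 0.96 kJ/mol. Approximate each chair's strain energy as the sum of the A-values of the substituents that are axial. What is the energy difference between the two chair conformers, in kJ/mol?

0.04 kJ/mol

C1 and C2 have opposite parity, so for the cis isomer the two substituents are one axial and one equatorial in each chair.
Chair I (fluoro axial, cyano equatorial): E = 1.00 kJ/mol.
Chair II (fluoro equatorial, cyano axial): E = 0.96 kJ/mol.
ΔE = 1.00 − 0.96 = 0.04 kJ/mol; chair II is more stable.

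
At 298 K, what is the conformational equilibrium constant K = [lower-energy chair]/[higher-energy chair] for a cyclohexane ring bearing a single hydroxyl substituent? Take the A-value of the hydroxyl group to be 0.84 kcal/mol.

One chair has the hydroxyl group axial (E = 0.84 kcal/mol) and the other has it equatorial (E = 0).
ΔG = 0.84 kcal/mol between the two chairs.
K = exp(ΔG/RT) with R = 1.987×10⁻³ kcal mol⁻¹ K⁻¹ and T = 298 K gives K ≈ 4.13.

K ≈ 4.13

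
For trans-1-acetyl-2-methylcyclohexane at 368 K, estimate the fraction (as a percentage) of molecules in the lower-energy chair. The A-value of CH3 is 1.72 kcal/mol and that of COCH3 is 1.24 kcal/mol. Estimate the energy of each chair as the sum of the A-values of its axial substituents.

C1 and C2 have opposite parity, so for the trans isomer the two substituents are e,e in one chair and a,a in the other.
Chair I (methyl axial, acetyl axial): E = 2.96 kcal/mol; chair II (methyl equatorial, acetyl equatorial): E = 0.00 kcal/mol.
ΔG = 2.96 kcal/mol between the two chairs.
K = exp(ΔG/RT) with R = 1.987×10⁻³ kcal mol⁻¹ K⁻¹ and T = 368 K gives K ≈ 57.3.
Fraction in the lower-energy chair = K/(K+1) = 98.3%.

98.3%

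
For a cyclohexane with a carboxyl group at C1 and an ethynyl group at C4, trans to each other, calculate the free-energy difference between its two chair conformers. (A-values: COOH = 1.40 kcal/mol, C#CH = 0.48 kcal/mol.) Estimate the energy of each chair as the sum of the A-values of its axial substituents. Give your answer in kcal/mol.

C1 and C4 have opposite parity, so for the trans isomer the two substituents are e,e in one chair and a,a in the other.
Chair I (carboxyl axial, ethynyl axial): E = 1.88 kcal/mol.
Chair II (carboxyl equatorial, ethynyl equatorial): E = 0.00 kcal/mol.
ΔE = 1.88 − 0.00 = 1.88 kcal/mol; chair II is more stable.

1.88 kcal/mol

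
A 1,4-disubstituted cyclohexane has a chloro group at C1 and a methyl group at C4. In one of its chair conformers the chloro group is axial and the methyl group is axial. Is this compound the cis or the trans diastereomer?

trans

C1 and C4 have opposite parity, so their axial bonds point in opposite directions.
With opposite-parity carbons, two substituents on the same face are one axial and one equatorial; opposite faces give both axial or both equatorial.
Here the groups are axial/axial → opposite face → trans.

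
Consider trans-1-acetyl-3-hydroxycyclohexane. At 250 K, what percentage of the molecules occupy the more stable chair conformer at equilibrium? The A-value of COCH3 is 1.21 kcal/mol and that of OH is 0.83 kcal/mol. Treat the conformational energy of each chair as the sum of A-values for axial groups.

68.2%

C1 and C3 have the same parity, so for the trans isomer the two substituents are one axial and one equatorial in each chair.
Chair I (acetyl axial, hydroxyl equatorial): E = 1.21 kcal/mol; chair II (acetyl equatorial, hydroxyl axial): E = 0.83 kcal/mol.
ΔG = 0.38 kcal/mol between the two chairs.
K = exp(ΔG/RT) with R = 1.987×10⁻³ kcal mol⁻¹ K⁻¹ and T = 250 K gives K ≈ 2.15.
Fraction in the lower-energy chair = K/(K+1) = 68.2%.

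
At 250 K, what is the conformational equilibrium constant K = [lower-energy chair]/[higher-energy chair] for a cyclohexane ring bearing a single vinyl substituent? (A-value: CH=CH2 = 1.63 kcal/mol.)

K ≈ 26.6

One chair has the vinyl group axial (E = 1.63 kcal/mol) and the other has it equatorial (E = 0).
ΔG = 1.63 kcal/mol between the two chairs.
K = exp(ΔG/RT) with R = 1.987×10⁻³ kcal mol⁻¹ K⁻¹ and T = 250 K gives K ≈ 26.6.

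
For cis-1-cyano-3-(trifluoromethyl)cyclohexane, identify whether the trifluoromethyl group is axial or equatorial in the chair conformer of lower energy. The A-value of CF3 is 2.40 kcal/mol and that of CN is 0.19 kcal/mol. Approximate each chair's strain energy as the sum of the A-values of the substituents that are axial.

equatorial

C1 and C3 have the same parity, so for the cis isomer the two substituents are e,e in one chair and a,a in the other.
Chair I (trifluoromethyl axial, cyano axial): E = 2.59 kcal/mol.
Chair II (trifluoromethyl equatorial, cyano equatorial): E = 0.00 kcal/mol.
Chair II is the more stable (lower-energy) conformer, and in that chair the trifluoromethyl group is equatorial.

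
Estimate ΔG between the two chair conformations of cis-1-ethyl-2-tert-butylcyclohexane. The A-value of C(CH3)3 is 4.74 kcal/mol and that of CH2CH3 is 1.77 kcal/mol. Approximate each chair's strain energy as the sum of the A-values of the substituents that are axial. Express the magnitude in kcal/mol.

2.97 kcal/mol

C1 and C2 have opposite parity, so for the cis isomer the two substituents are one axial and one equatorial in each chair.
Chair I (tert-butyl axial, ethyl equatorial): E = 4.74 kcal/mol.
Chair II (tert-butyl equatorial, ethyl axial): E = 1.77 kcal/mol.
ΔE = 4.74 − 1.77 = 2.97 kcal/mol; chair II is more stable.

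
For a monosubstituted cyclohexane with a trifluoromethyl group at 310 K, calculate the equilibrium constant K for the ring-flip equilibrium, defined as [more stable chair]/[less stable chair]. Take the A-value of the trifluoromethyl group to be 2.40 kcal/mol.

K ≈ 49.2

One chair has the trifluoromethyl group axial (E = 2.40 kcal/mol) and the other has it equatorial (E = 0).
ΔG = 2.40 kcal/mol between the two chairs.
K = exp(ΔG/RT) with R = 1.987×10⁻³ kcal mol⁻¹ K⁻¹ and T = 310 K gives K ≈ 49.2.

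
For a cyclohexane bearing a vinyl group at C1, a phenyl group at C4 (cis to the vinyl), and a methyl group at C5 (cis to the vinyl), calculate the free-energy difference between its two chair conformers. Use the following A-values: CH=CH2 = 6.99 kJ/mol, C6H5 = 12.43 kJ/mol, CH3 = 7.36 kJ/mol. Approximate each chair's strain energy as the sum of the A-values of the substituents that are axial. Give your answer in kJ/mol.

Chair I (vinyl axial, phenyl equatorial, methyl axial): E = 14.35 kJ/mol.
Chair II (vinyl equatorial, phenyl axial, methyl equatorial): E = 12.43 kJ/mol.
ΔE = 14.35 − 12.43 = 1.92 kJ/mol; chair II is more stable.

1.92 kJ/mol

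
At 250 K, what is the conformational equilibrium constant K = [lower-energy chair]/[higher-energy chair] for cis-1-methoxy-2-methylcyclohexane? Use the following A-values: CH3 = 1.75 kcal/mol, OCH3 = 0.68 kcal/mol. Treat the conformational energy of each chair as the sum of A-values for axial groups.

K ≈ 8.62

C1 and C2 have opposite parity, so for the cis isomer the two substituents are one axial and one equatorial in each chair.
Chair I (methyl axial, methoxy equatorial): E = 1.75 kcal/mol; chair II (methyl equatorial, methoxy axial): E = 0.68 kcal/mol.
ΔG = 1.07 kcal/mol between the two chairs.
K = exp(ΔG/RT) with R = 1.987×10⁻³ kcal mol⁻¹ K⁻¹ and T = 250 K gives K ≈ 8.62.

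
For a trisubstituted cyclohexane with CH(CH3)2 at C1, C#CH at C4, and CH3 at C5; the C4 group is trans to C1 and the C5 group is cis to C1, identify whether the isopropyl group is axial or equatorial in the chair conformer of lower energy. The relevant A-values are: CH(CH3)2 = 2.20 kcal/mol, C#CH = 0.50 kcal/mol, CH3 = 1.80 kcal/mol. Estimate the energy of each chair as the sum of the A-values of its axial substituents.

Chair I (isopropyl axial, ethynyl axial, methyl axial): E = 4.50 kcal/mol.
Chair II (isopropyl equatorial, ethynyl equatorial, methyl equatorial): E = 0.00 kcal/mol.
Chair II is the more stable (lower-energy) conformer, and in that chair the isopropyl group is equatorial.

equatorial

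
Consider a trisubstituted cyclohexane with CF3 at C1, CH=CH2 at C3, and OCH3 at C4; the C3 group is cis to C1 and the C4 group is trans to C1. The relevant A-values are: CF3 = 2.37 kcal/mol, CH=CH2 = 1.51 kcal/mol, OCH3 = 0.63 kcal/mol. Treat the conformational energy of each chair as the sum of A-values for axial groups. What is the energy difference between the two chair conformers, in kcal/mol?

Chair I (trifluoromethyl axial, vinyl axial, methoxy axial): E = 4.51 kcal/mol.
Chair II (trifluoromethyl equatorial, vinyl equatorial, methoxy equatorial): E = 0.00 kcal/mol.
ΔE = 4.51 − 0.00 = 4.51 kcal/mol; chair II is more stable.

4.51 kcal/mol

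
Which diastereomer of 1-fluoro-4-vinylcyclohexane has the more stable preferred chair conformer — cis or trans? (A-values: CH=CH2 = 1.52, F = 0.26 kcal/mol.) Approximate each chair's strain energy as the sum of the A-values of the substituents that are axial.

trans

At 1,4 positions (parity opposite): cis → (a,e or e,a); trans → (e,e or a,a).
Best chair for cis: E = 0.26 kcal/mol; best chair for trans: E = 0.00 kcal/mol.
The trans isomer is lower by 0.26 kcal/mol.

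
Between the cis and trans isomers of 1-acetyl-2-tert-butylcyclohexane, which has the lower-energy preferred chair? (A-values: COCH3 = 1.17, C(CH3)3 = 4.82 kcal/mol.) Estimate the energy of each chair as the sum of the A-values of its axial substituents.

At 1,2 positions (parity opposite): cis → (a,e or e,a); trans → (e,e or a,a).
Best chair for cis: E = 1.17 kcal/mol; best chair for trans: E = 0.00 kcal/mol.
The trans isomer is lower by 1.17 kcal/mol.

trans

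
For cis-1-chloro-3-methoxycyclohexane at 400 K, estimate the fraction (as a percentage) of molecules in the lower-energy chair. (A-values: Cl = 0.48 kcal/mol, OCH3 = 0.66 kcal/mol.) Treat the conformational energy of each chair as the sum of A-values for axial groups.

C1 and C3 have the same parity, so for the cis isomer the two substituents are e,e in one chair and a,a in the other.
Chair I (chloro axial, methoxy axial): E = 1.14 kcal/mol; chair II (chloro equatorial, methoxy equatorial): E = 0.00 kcal/mol.
ΔG = 1.14 kcal/mol between the two chairs.
K = exp(ΔG/RT) with R = 1.987×10⁻³ kcal mol⁻¹ K⁻¹ and T = 400 K gives K ≈ 4.2.
Fraction in the lower-energy chair = K/(K+1) = 80.8%.

80.8%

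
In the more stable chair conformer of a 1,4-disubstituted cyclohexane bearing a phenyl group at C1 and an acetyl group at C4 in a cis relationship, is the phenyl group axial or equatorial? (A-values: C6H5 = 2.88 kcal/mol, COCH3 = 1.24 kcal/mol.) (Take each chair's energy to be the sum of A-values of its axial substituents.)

equatorial

C1 and C4 have opposite parity, so for the cis isomer the two substituents are one axial and one equatorial in each chair.
Chair I (phenyl axial, acetyl equatorial): E = 2.88 kcal/mol.
Chair II (phenyl equatorial, acetyl axial): E = 1.24 kcal/mol.
Chair II is the more stable (lower-energy) conformer, and in that chair the phenyl group is equatorial.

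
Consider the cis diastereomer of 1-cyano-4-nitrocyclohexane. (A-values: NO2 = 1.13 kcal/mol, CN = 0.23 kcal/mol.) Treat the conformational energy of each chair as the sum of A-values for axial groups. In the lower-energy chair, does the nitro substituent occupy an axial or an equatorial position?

C1 and C4 have opposite parity, so for the cis isomer the two substituents are one axial and one equatorial in each chair.
Chair I (nitro axial, cyano equatorial): E = 1.13 kcal/mol.
Chair II (nitro equatorial, cyano axial): E = 0.23 kcal/mol.
Chair II is the more stable (lower-energy) conformer, and in that chair the nitro group is equatorial.

equatorial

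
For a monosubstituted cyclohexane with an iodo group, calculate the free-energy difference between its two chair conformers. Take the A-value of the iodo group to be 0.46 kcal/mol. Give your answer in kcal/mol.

A monosubstituted cyclohexane has one chair with the iodo group axial (E = A = 0.46 kcal/mol) and one with it equatorial (E = 0).
ΔE = 0.46 − 0 = 0.46 kcal/mol.

0.46 kcal/mol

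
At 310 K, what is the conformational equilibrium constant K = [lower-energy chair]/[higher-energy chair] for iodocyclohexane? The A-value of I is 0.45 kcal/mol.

One chair has the iodo group axial (E = 0.45 kcal/mol) and the other has it equatorial (E = 0).
ΔG = 0.45 kcal/mol between the two chairs.
K = exp(ΔG/RT) with R = 1.987×10⁻³ kcal mol⁻¹ K⁻¹ and T = 310 K gives K ≈ 2.08.

K ≈ 2.08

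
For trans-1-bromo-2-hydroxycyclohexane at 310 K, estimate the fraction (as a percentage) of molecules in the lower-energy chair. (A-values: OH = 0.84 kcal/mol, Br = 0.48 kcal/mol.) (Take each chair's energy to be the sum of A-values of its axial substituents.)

89.5%

C1 and C2 have opposite parity, so for the trans isomer the two substituents are e,e in one chair and a,a in the other.
Chair I (hydroxyl axial, bromo axial): E = 1.32 kcal/mol; chair II (hydroxyl equatorial, bromo equatorial): E = 0.00 kcal/mol.
ΔG = 1.32 kcal/mol between the two chairs.
K = exp(ΔG/RT) with R = 1.987×10⁻³ kcal mol⁻¹ K⁻¹ and T = 310 K gives K ≈ 8.52.
Fraction in the lower-energy chair = K/(K+1) = 89.5%.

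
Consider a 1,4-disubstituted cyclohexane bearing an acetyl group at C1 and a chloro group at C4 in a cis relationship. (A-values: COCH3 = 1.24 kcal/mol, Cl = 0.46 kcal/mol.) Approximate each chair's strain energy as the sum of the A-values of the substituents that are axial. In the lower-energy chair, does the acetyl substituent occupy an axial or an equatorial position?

C1 and C4 have opposite parity, so for the cis isomer the two substituents are one axial and one equatorial in each chair.
Chair I (acetyl axial, chloro equatorial): E = 1.24 kcal/mol.
Chair II (acetyl equatorial, chloro axial): E = 0.46 kcal/mol.
Chair II is the more stable (lower-energy) conformer, and in that chair the acetyl group is equatorial.

equatorial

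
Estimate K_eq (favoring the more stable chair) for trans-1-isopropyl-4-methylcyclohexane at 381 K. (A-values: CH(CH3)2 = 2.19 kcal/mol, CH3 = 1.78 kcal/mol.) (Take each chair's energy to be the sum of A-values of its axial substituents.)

K ≈ 189

C1 and C4 have opposite parity, so for the trans isomer the two substituents are e,e in one chair and a,a in the other.
Chair I (isopropyl axial, methyl axial): E = 3.97 kcal/mol; chair II (isopropyl equatorial, methyl equatorial): E = 0.00 kcal/mol.
ΔG = 3.97 kcal/mol between the two chairs.
K = exp(ΔG/RT) with R = 1.987×10⁻³ kcal mol⁻¹ K⁻¹ and T = 381 K gives K ≈ 189.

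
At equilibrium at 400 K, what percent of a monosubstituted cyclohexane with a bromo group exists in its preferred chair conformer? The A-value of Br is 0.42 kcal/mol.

One chair has the bromo group axial (E = 0.42 kcal/mol) and the other has it equatorial (E = 0).
ΔG = 0.42 kcal/mol between the two chairs.
K = exp(ΔG/RT) with R = 1.987×10⁻³ kcal mol⁻¹ K⁻¹ and T = 400 K gives K ≈ 1.7.
Fraction in the lower-energy chair = K/(K+1) = 62.9%.

62.9%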